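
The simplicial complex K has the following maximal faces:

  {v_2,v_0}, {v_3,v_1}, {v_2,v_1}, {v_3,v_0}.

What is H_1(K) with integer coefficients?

Take the total order v_0 < v_1 < v_2 < v_3 on the vertex set. Then K (dimension 1) consists of the simplices:

  0-simplices (4): [v_0], [v_1], [v_2], [v_3]
  1-simplices (4): [v_0,v_2], [v_0,v_3], [v_1,v_2], [v_1,v_3]

so the chain groups are C_0 ≅ Z^4, C_1 ≅ Z^4.

∂_1: C_1 → C_0 maps an edge to its endpoints' difference, ∂[p,q] = q − p. For instance
  ∂[v_0,v_3] = [v_3] − [v_0].
The 4×4 boundary matrix has rank 3 and Smith normal form diag(1,1,1).

Now H_k = ker ∂_k / im ∂_{k+1}, so:

  H_1: rank ker ∂_1 − rank ∂_2 = (4 − 3) − 0 = 1, and there is no ∂_2, so H_1 = Z.

H_1 = Z.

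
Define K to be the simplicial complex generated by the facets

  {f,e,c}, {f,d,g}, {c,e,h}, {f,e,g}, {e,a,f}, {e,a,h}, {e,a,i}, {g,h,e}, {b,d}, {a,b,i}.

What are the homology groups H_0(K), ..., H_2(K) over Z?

We work with the vertex ordering a < b < c < d < e < f < g < h < i. The simplices of K, each written with vertices in increasing order, are:

  0-simplices (9): a, b, c, d, e, f, g, h, i
  1-simplices (18): ab, ae, af, ah, ai, bd, bi, ce, cf, ch, df, dg, ef, eg, eh, ei, fg, gh
  2-simplices (9): abi, aef, aeh, aei, cef, ceh, dfg, efg, egh

Hence C_0 ≅ Z^9, C_1 ≅ Z^18, C_2 ≅ Z^9.

∂_1: C_1 → C_0 is given by ∂[p,q] = [q] − [p]. For instance
  ∂cf = f − c.
The resulting 9×18 matrix has rank 8, and its Smith normal form has invariant factors (1,1,1,1,1,1,1,1).

Boundary ∂_2: C_2 → C_1 maps a triangle to the signed sum of its edges. For instance
  ∂ceh = eh − ch + ce,
  ∂aef = ef − af + ae.
The resulting 18×9 matrix has rank 9, and its Smith normal form has invariant factors (1,1,1,1,1,1,1,1,1).

Reading off H_k = ker ∂_k / im ∂_{k+1}:

  H_0: rank C_0 − rank ∂_1 = 9 − 8 = 1, and the invariant factors of ∂_1 are all 1, so H_0 ≅ Z.
  H_1: rank ker ∂_1 − rank ∂_2 = (18 − 8) − 9 = 1, and the invariant factors of ∂_2 are all 1, so H_1 ≅ Z.
  H_2: rank ker ∂_2 − rank ∂_3 = (9 − 9) − 0 = 0, and there is no ∂_3, so H_2 ≅ 0.

H_0 = Z,  H_1 = Z,  H_2 = 0.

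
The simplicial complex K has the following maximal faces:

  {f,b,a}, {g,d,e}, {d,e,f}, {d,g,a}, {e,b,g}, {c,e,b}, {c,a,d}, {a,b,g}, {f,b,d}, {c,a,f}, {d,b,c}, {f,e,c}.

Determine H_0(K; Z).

K has 7 vertices, 18 edges, 12 triangles.
rank ∂_0 = 0, rank ∂_1 = 6 ⇒ b_0 = 7 − 0 − 6 = 1; all invariant factors of ∂_1 are 1 so no torsion. So H_0 ≅ Z.

H_0 ≅ Z.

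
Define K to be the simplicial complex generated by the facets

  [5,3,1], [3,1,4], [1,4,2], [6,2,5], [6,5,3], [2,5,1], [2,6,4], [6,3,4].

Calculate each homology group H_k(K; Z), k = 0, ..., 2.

Take the total order 1 < 2 < 3 < 4 < 5 < 6 on the vertex set. Then K (dimension 2) consists of the simplices:

  0-simplices (6): [1], [2], [3], [4], [5], [6]
  1-simplices (12): [1,2], [1,3], [1,4], [1,5], [2,4], [2,5], [2,6], [3,4], [3,5], [3,6], [4,6], [5,6]
  2-simplices (8): [1,2,4], [1,2,5], [1,3,4], [1,3,5], [2,4,6], [2,5,6], [3,4,6], [3,5,6]

Hence C_0 ≅ Z^6, C_1 ≅ Z^12, C_2 ≅ Z^8.

∂_1: C_1 → C_0 is given by ∂[p,q] = [q] − [p]. For instance
  ∂[2,4] = [4] − [2].
This gives a 6×12 integer matrix of rank 5; reducing to Smith normal form yields diagonal entries (1,1,1,1,1).

Boundary ∂_2: C_2 → C_1 maps a triangle to the signed sum of its edges. For instance
  ∂[1,3,4] = [3,4] − [1,4] + [1,3],
  ∂[1,2,5] = [2,5] − [1,5] + [1,2].
The 12×8 boundary matrix has rank 7 and Smith normal form diag(1,1,1,1,1,1,1).

Reading off H_k = ker ∂_k / im ∂_{k+1}:

  H_0: rank C_0 − rank ∂_1 = 6 − 5 = 1, and the invariant factors of ∂_1 are all 1, so H_0 ≅ Z.
  H_1: rank ker ∂_1 − rank ∂_2 = (12 − 5) − 7 = 0, and the invariant factors of ∂_2 are all 1, so H_1 ≅ 0.
  H_2: rank ker ∂_2 − rank ∂_3 = (8 − 7) − 0 = 1, and there is no ∂_3, so H_2 ≅ Z.

(K is a triangulation of the 2-sphere S^2.)

H_0 ≅ Z,  H_1 = 0,  H_2 ≅ Z.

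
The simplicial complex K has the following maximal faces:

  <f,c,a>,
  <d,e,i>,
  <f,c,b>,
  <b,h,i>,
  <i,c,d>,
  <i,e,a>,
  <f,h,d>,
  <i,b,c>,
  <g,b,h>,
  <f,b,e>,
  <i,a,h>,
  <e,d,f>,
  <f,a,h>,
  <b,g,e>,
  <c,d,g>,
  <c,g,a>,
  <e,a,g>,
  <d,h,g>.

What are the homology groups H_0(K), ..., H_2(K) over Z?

H_0 = Z,  H_1 = Z^2,  H_2 = Z.

Take the total order a < b < c < d < e < f < g < h < i on the vertex set. Then K (dimension 2) consists of the simplices:

  0-simplices (9): a, b, c, d, e, f, g, h, i
  1-simplices (27): ac, ae, af, ag, ah, ai, bc, be, bf, bg, bh, bi, cd, cf, cg, ci, de, df, dg, dh, di, ef, eg, ei, fh, gh, hi
  2-simplices (18): acf, acg, aeg, aei, afh, ahi, bcf, bci, bef, beg, bgh, bhi, cdg, cdi, def, dei, dfh, dgh

so the chain groups are C_0 ≅ Z^9, C_1 ≅ Z^27, C_2 ≅ Z^18.

∂_1: C_1 → C_0 sends each edge [p,q] (with p < q) to q − p. For instance
  ∂ci = i − c.
The resulting 9×27 matrix has rank 8, and its Smith normal form has invariant factors (1,1,1,1,1,1,1,1).

Boundary ∂_2: C_2 → C_1 sends each 2-simplex [p,q,r] to [q,r] − [p,r] + [p,q]. For instance
  ∂cdi = di − ci + cd,
  ∂bef = ef − bf + be.
As a 27×18 matrix over Z this has rank 17, with invariant factors (1,1,1,1,1,1,1,1,1,1,1,1,1,1,1,1,1).

Computing H_k = (kernel of ∂_k) / (image of ∂_{k+1}):

  H_0: rank C_0 − rank ∂_1 = 9 − 8 = 1, and the invariant factors of ∂_1 are all 1, so H_0 = Z.
  H_1: rank ker ∂_1 − rank ∂_2 = (27 − 8) − 17 = 2, and the invariant factors of ∂_2 are all 1, so H_1 = Z^2.
  H_2: rank ker ∂_2 − rank ∂_3 = (18 − 17) − 0 = 1, and there is no ∂_3, so H_2 = Z.

(K is a triangulation of the torus T^2.)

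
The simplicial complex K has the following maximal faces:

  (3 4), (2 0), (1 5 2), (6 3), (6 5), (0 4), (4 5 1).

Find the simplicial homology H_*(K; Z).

H_0 = Z,  H_1 = Z^2,  H_2 = 0.

We work with the vertex ordering 0 < 1 < 2 < 3 < 4 < 5 < 6. The simplices of K, each written with vertices in increasing order, are:

  0-simplices (7): [0], [1], [2], [3], [4], [5], [6]
  1-simplices (10): [0,2], [0,4], [1,2], [1,4], [1,5], [2,5], [3,4], [3,6], [4,5], [5,6]
  2-simplices (2): [1,2,5], [1,4,5]

giving chain groups C_0 ≅ Z^7, C_1 ≅ Z^10, C_2 ≅ Z^2.

∂_1: C_1 → C_0 sends each edge [p,q] (with p < q) to q − p. For instance
  ∂[0,4] = [4] − [0].
This gives a 7×10 integer matrix of rank 6; reducing to Smith normal form yields diagonal entries (1,1,1,1,1,1).

Boundary ∂_2: C_2 → C_1 maps a triangle to the signed sum of its edges. For instance
  ∂[1,4,5] = [4,5] − [1,5] + [1,4],
  ∂[1,2,5] = [2,5] − [1,5] + [1,2].
This gives a 10×2 integer matrix of rank 2; reducing to Smith normal form yields diagonal entries (1,1).

Now H_k = ker ∂_k / im ∂_{k+1}, so:

  H_0: rank C_0 − rank ∂_1 = 7 − 6 = 1, and the invariant factors of ∂_1 are all 1, so H_0 = Z.
  H_1: rank ker ∂_1 − rank ∂_2 = (10 − 6) − 2 = 2, and the invariant factors of ∂_2 are all 1, so H_1 = Z^2.
  H_2: rank ker ∂_2 − rank ∂_3 = (2 − 2) − 0 = 0, and there is no ∂_3, so H_2 = 0.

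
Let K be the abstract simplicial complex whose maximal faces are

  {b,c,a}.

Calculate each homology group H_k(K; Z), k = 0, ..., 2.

H_0 ≅ Z,  H_1 = 0,  H_2 = 0.

Fix the vertex order a < b < c and write every simplex with vertices in increasing order. Then dim K = 2 and the simplices of K are:

  0-simplices (3): a, b, c
  1-simplices (3): ab, ac, bc
  2-simplices (1): abc

giving chain groups C_0 ≅ Z^3, C_1 ≅ Z^3, C_2 ≅ Z^1.

Boundary ∂_1: C_1 → C_0 sends each edge [p,q] (with p < q) to q − p.
This gives a 3×3 integer matrix of rank 2; reducing to Smith normal form yields diagonal entries (1,1).

Boundary ∂_2: C_2 → C_1 acts by ∂[p,q,r] = [q,r] − [p,r] + [p,q]. For instance
  ∂abc = bc − ac + ab.
The resulting 3×1 matrix has rank 1, and its Smith normal form has invariant factors (1).

Reading off H_k = ker ∂_k / im ∂_{k+1}:

  H_0: rank C_0 − rank ∂_1 = 3 − 2 = 1, and the invariant factors of ∂_1 are all 1, so H_0 = Z.
  H_1: rank ker ∂_1 − rank ∂_2 = (3 − 2) − 1 = 0, and the invariant factors of ∂_2 are all 1, so H_1 = 0.
  H_2: rank ker ∂_2 − rank ∂_3 = (1 − 1) − 0 = 0, and there is no ∂_3, so H_2 = 0.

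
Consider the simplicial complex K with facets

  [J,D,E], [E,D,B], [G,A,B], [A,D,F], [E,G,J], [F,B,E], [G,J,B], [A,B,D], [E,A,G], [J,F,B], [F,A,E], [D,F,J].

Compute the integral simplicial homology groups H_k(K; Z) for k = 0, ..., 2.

H_0 = Z,  H_1 = Z/2Z,  H_2 = 0.

We work with the vertex ordering A < B < D < E < F < G < J. The simplices of K, each written with vertices in increasing order, are:

  0-simplices (7): A, B, D, E, F, G, J
  1-simplices (18): AB, AD, AE, AF, AG, BD, BE, BF, BG, BJ, DE, DF, DJ, EF, EG, EJ, FJ, GJ
  2-simplices (12): ABD, ABG, ADF, AEF, AEG, BDE, BEF, BFJ, BGJ, DEJ, DFJ, EGJ

giving chain groups C_0 ≅ Z^7, C_1 ≅ Z^18, C_2 ≅ Z^12.

Boundary ∂_1: C_1 → C_0 is given by ∂[p,q] = [q] − [p].
The resulting 7×18 matrix has rank 6, and its Smith normal form has invariant factors (1,1,1,1,1,1).

∂_2: C_2 → C_1 acts by ∂[p,q,r] = [q,r] − [p,r] + [p,q]. For instance
  ∂DEJ = EJ − DJ + DE,
  ∂AEF = EF − AF + AE.
The resulting 18×12 matrix has rank 12, and its Smith normal form has invariant factors (1,1,1,1,1,1,1,1,1,1,1,2).

Reading off H_k = ker ∂_k / im ∂_{k+1}:

  H_0: rank C_0 − rank ∂_1 = 7 − 6 = 1, and the invariant factors of ∂_1 are all 1, so H_0 = Z.
  H_1: rank ker ∂_1 − rank ∂_2 = (18 − 6) − 12 = 0, and ∂_2 has invariant factor 2 > 1, so H_1 = Z/2Z.
  H_2: rank ker ∂_2 − rank ∂_3 = (12 − 12) − 0 = 0, and there is no ∂_3, so H_2 = 0.

As a check, the Euler characteristic is 7 − 18 + 12 = 1, which agrees with 1 − 0 + 0 = 1.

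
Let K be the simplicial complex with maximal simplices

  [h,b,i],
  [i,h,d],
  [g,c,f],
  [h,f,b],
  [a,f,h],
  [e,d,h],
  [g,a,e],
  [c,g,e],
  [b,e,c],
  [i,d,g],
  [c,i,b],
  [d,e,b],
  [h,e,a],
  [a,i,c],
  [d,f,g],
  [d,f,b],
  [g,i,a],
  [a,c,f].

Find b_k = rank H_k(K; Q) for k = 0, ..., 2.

We work with the vertex ordering a < b < c < d < e < f < g < h < i. The simplices of K, each written with vertices in increasing order, are:

  0-simplices (9): a, b, c, d, e, f, g, h, i
  1-simplices (27): ac, ae, af, ag, ah, ai, bc, bd, be, bf, bh, bi, ce, cf, cg, ci, de, df, dg, dh, di, eg, eh, fg, fh, gi, hi
  2-simplices (18): acf, aci, aeg, aeh, afh, agi, bce, bci, bde, bdf, bfh, bhi, ceg, cfg, deh, dfg, dgi, dhi

so the chain groups are C_0 ≅ Z^9, C_1 ≅ Z^27, C_2 ≅ Z^18.

Boundary ∂_1: C_1 → C_0 is given by ∂[p,q] = [q] − [p]. For instance
  ∂cg = g − c.
As a 9×27 matrix over Z this has rank 8, with invariant factors (1,1,1,1,1,1,1,1).

Boundary ∂_2: C_2 → C_1 acts by ∂[p,q,r] = [q,r] − [p,r] + [p,q]. For instance
  ∂aeh = eh − ah + ae,
  ∂cfg = fg − cg + cf.
As a 27×18 matrix over Z this has rank 18, with invariant factors (1,1,1,1,1,1,1,1,1,1,1,1,1,1,1,1,1,2).

From H_k ≅ ker(∂_k) / im(∂_{k+1}) we obtain:

  H_0: rank C_0 − rank ∂_1 = 9 − 8 = 1, and the invariant factors of ∂_1 are all 1, so H_0 ≅ Z.
  H_1: rank ker ∂_1 − rank ∂_2 = (27 − 8) − 18 = 1, and ∂_2 has invariant factor 2 > 1, so H_1 ≅ Z ⊕ Z/2.
  H_2: rank ker ∂_2 − rank ∂_3 = (18 − 18) − 0 = 0, and there is no ∂_3, so H_2 ≅ 0.

(K is a triangulation of the Klein bottle.)

Hence the Betti numbers are b_0 = 1, b_1 = 1, b_2 = 0.

b_0 = 1, b_1 = 1, b_2 = 0.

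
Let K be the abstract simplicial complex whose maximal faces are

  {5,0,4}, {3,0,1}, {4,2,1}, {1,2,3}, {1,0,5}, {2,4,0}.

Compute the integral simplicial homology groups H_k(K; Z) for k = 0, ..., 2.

K has 6 vertices, 12 edges, 6 triangles.
rank ∂_0 = 0, rank ∂_1 = 5 ⇒ b_0 = 6 − 0 − 5 = 1; all invariant factors of ∂_1 are 1 so no torsion. So H_0 ≅ Z.
rank ∂_1 = 5, rank ∂_2 = 6 ⇒ b_1 = 12 − 5 − 6 = 1; all invariant factors of ∂_2 are 1 so no torsion. So H_1 ≅ Z.
rank ∂_2 = 6, rank ∂_3 = 0 ⇒ b_2 = 6 − 6 − 0 = 0. So H_2 ≅ 0.

H_0 = Z,  H_1 = Z,  H_2 = 0.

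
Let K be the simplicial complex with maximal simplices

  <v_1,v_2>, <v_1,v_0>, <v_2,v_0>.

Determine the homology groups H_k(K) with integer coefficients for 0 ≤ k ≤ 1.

H_0 = Z,  H_1 = Z.

K has 3 vertices, 3 edges.
rank ∂_0 = 0, rank ∂_1 = 2 ⇒ b_0 = 3 − 0 − 2 = 1; all invariant factors of ∂_1 are 1 so no torsion. So H_0 = Z.
rank ∂_1 = 2, rank ∂_2 = 0 ⇒ b_1 = 3 − 2 − 0 = 1. So H_1 = Z.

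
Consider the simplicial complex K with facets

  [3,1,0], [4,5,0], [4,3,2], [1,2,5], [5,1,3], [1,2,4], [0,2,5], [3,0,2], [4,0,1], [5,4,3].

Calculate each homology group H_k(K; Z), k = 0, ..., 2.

H_0 ≅ Z,  H_1 ≅ Z_2,  H_2 = 0.

Order the vertices as 0 < 1 < 2 < 3 < 4 < 5. Listing each simplex with vertices in this order, K has dimension 2 with simplices:

  0-simplices (6): [0], [1], [2], [3], [4], [5]
  1-simplices (15): [0,1], [0,2], [0,3], [0,4], [0,5], [1,2], [1,3], [1,4], [1,5], [2,3], [2,4], [2,5], [3,4], [3,5], [4,5]
  2-simplices (10): [0,1,3], [0,1,4], [0,2,3], [0,2,5], [0,4,5], [1,2,4], [1,2,5], [1,3,5], [2,3,4], [3,4,5]

Hence C_0 ≅ Z^6, C_1 ≅ Z^15, C_2 ≅ Z^10.

Boundary ∂_1: C_1 → C_0 maps an edge to its endpoints' difference, ∂[p,q] = q − p. For instance
  ∂[2,3] = [3] − [2].
The resulting 6×15 matrix has rank 5, and its Smith normal form has invariant factors (1,1,1,1,1).

∂_2: C_2 → C_1 sends each 2-simplex [p,q,r] to [q,r] − [p,r] + [p,q]. For instance
  ∂[0,1,4] = [1,4] − [0,4] + [0,1],
  ∂[3,4,5] = [4,5] − [3,5] + [3,4].
As a 15×10 matrix over Z this has rank 10, with invariant factors (1,1,1,1,1,1,1,1,1,2).

Computing H_k = (kernel of ∂_k) / (image of ∂_{k+1}):

  H_0: rank C_0 − rank ∂_1 = 6 − 5 = 1, and the invariant factors of ∂_1 are all 1, so H_0 ≅ Z.
  H_1: rank ker ∂_1 − rank ∂_2 = (15 − 5) − 10 = 0, and ∂_2 has invariant factor 2 > 1, so H_1 ≅ Z_2.
  H_2: rank ker ∂_2 − rank ∂_3 = (10 − 10) − 0 = 0, and there is no ∂_3, so H_2 ≅ 0.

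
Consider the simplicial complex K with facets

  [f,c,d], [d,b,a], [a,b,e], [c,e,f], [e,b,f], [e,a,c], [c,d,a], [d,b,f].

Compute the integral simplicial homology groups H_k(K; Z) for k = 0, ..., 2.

Take the total order a < b < c < d < e < f on the vertex set. Then K (dimension 2) consists of the simplices:

  0-simplices (6): a, b, c, d, e, f
  1-simplices (12): ab, ac, ad, ae, bd, be, bf, cd, ce, cf, df, ef
  2-simplices (8): abd, abe, acd, ace, bdf, bef, cdf, cef

so the chain groups are C_0 ≅ Z^6, C_1 ≅ Z^12, C_2 ≅ Z^8.

Boundary ∂_1: C_1 → C_0 sends each edge [p,q] (with p < q) to q − p.
This gives a 6×12 integer matrix of rank 5; reducing to Smith normal form yields diagonal entries (1,1,1,1,1).

Boundary ∂_2: C_2 → C_1 sends each 2-simplex [p,q,r] to [q,r] − [p,r] + [p,q]. For instance
  ∂bef = ef − bf + be,
  ∂abe = be − ae + ab.
The resulting 12×8 matrix has rank 7, and its Smith normal form has invariant factors (1,1,1,1,1,1,1).

From H_k ≅ ker(∂_k) / im(∂_{k+1}) we obtain:

  H_0: rank C_0 − rank ∂_1 = 6 − 5 = 1, and the invariant factors of ∂_1 are all 1, so H_0 ≅ Z.
  H_1: rank ker ∂_1 − rank ∂_2 = (12 − 5) − 7 = 0, and the invariant factors of ∂_2 are all 1, so H_1 ≅ 0.
  H_2: rank ker ∂_2 − rank ∂_3 = (8 − 7) − 0 = 1, and there is no ∂_3, so H_2 ≅ Z.

As a check, the Euler characteristic is 6 − 12 + 8 = 2, which agrees with 1 − 0 + 1 = 2.
(K is a triangulation of the 2-sphere S^2.)

H_0 = Z,  H_1 = 0,  H_2 = Z.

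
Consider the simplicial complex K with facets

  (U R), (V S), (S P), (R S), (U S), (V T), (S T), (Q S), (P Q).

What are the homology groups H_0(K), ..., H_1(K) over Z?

H_0 = Z,  H_1 = Z^3.

Order the vertices as P < Q < R < S < T < U < V. Listing each simplex with vertices in this order, K has dimension 1 with simplices:

  0-simplices (7): P, Q, R, S, T, U, V
  1-simplices (9): PQ, PS, QS, RS, RU, ST, SU, SV, TV

Hence C_0 ≅ Z^7, C_1 ≅ Z^9.

∂_1: C_1 → C_0 maps an edge to its endpoints' difference, ∂[p,q] = q − p.
The resulting 7×9 matrix has rank 6, and its Smith normal form has invariant factors (1,1,1,1,1,1).

From H_k ≅ ker(∂_k) / im(∂_{k+1}) we obtain:

  H_0: rank C_0 − rank ∂_1 = 7 − 6 = 1, and the invariant factors of ∂_1 are all 1, so H_0 = Z.
  H_1: rank ker ∂_1 − rank ∂_2 = (9 − 6) − 0 = 3, and there is no ∂_2, so H_1 = Z^3.

(K is a triangulation of a wedge of 3 circles.)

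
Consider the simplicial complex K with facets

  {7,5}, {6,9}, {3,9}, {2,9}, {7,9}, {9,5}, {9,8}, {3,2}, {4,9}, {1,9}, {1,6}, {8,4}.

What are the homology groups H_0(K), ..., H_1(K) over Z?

Fix the vertex order 1 < 2 < 3 < 4 < 5 < 6 < 7 < 8 < 9 and write every simplex with vertices in increasing order. Then dim K = 1 and the simplices of K are:

  0-simplices (9): [1], [2], [3], [4], [5], [6], [7], [8], [9]
  1-simplices (12): [1,6], [1,9], [2,3], [2,9], [3,9], [4,8], [4,9], [5,7], [5,9], [6,9], [7,9], [8,9]

so the chain groups are C_0 ≅ Z^9, C_1 ≅ Z^12.

∂_1: C_1 → C_0 is given by ∂[p,q] = [q] − [p].
This gives a 9×12 integer matrix of rank 8; reducing to Smith normal form yields diagonal entries (1,1,1,1,1,1,1,1).

Computing H_k = (kernel of ∂_k) / (image of ∂_{k+1}):

  H_0: rank C_0 − rank ∂_1 = 9 − 8 = 1, and the invariant factors of ∂_1 are all 1, so H_0 ≅ Z.
  H_1: rank ker ∂_1 − rank ∂_2 = (12 − 8) − 0 = 4, and there is no ∂_2, so H_1 ≅ Z^4.

(K is a triangulation of a wedge of 4 circles.)

H_0 = Z,  H_1 = Z^4.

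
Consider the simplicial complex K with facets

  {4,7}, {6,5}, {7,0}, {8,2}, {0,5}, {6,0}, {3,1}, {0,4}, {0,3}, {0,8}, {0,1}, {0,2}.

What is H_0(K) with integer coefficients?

We work with the vertex ordering 0 < 1 < 2 < 3 < 4 < 5 < 6 < 7 < 8. The simplices of K, each written with vertices in increasing order, are:

  0-simplices (9): [0], [1], [2], [3], [4], [5], [6], [7], [8]
  1-simplices (12): [0,1], [0,2], [0,3], [0,4], [0,5], [0,6], [0,7], [0,8], [1,3], [2,8], [4,7], [5,6]

Hence C_0 ≅ Z^9, C_1 ≅ Z^12.

Boundary ∂_1: C_1 → C_0 sends each edge [p,q] (with p < q) to q − p.
The 9×12 boundary matrix has rank 8 and Smith normal form diag(1,1,1,1,1,1,1,1).

Reading off H_k = ker ∂_k / im ∂_{k+1}:

  H_0: rank C_0 − rank ∂_1 = 9 − 8 = 1, and the invariant factors of ∂_1 are all 1, so H_0 = Z.

H_0 = Z.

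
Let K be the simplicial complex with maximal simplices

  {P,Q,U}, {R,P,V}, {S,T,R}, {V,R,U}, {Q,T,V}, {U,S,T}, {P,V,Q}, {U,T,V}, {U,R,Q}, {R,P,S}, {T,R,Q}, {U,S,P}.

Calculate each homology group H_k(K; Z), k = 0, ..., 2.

H_0 ≅ Z,  H_1 ≅ Z/2,  H_2 = 0.

We work with the vertex ordering P < Q < R < S < T < U < V. The simplices of K, each written with vertices in increasing order, are:

  0-simplices (7): P, Q, R, S, T, U, V
  1-simplices (18): PQ, PR, PS, PU, PV, QR, QT, QU, QV, RS, RT, RU, RV, ST, SU, TU, TV, UV
  2-simplices (12): PQU, PQV, PRS, PRV, PSU, QRT, QRU, QTV, RST, RUV, STU, TUV

giving chain groups C_0 ≅ Z^7, C_1 ≅ Z^18, C_2 ≅ Z^12.

∂_1: C_1 → C_0 sends each edge [p,q] (with p < q) to q − p. For instance
  ∂RT = T − R.
This gives a 7×18 integer matrix of rank 6; reducing to Smith normal form yields diagonal entries (1,1,1,1,1,1).

The boundary map ∂_2: C_2 → C_1 acts by ∂[p,q,r] = [q,r] − [p,r] + [p,q]. For instance
  ∂PRS = RS − PS + PR,
  ∂QTV = TV − QV + QT.
The 18×12 boundary matrix has rank 12 and Smith normal form diag(1,1,1,1,1,1,1,1,1,1,1,2).

From H_k ≅ ker(∂_k) / im(∂_{k+1}) we obtain:

  H_0: rank C_0 − rank ∂_1 = 7 − 6 = 1, and the invariant factors of ∂_1 are all 1, so H_0 = Z.
  H_1: rank ker ∂_1 − rank ∂_2 = (18 − 6) − 12 = 0, and ∂_2 has invariant factor 2 > 1, so H_1 = Z/2.
  H_2: rank ker ∂_2 − rank ∂_3 = (12 − 12) − 0 = 0, and there is no ∂_3, so H_2 = 0.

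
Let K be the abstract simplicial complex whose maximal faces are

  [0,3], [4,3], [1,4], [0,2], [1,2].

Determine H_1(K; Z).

H_1 ≅ Z.

Fix the vertex order 0 < 1 < 2 < 3 < 4 and write every simplex with vertices in increasing order. Then dim K = 1 and the simplices of K are:

  0-simplices (5): [0], [1], [2], [3], [4]
  1-simplices (5): [0,2], [0,3], [1,2], [1,4], [3,4]

giving chain groups C_0 ≅ Z^5, C_1 ≅ Z^5.

The boundary map ∂_1: C_1 → C_0 sends each edge [p,q] (with p < q) to q − p. For instance
  ∂[1,4] = [4] − [1].
The 5×5 boundary matrix has rank 4 and Smith normal form diag(1,1,1,1).

Now H_k = ker ∂_k / im ∂_{k+1}, so:

  H_1: rank ker ∂_1 − rank ∂_2 = (5 − 4) − 0 = 1, and there is no ∂_2, so H_1 ≅ Z.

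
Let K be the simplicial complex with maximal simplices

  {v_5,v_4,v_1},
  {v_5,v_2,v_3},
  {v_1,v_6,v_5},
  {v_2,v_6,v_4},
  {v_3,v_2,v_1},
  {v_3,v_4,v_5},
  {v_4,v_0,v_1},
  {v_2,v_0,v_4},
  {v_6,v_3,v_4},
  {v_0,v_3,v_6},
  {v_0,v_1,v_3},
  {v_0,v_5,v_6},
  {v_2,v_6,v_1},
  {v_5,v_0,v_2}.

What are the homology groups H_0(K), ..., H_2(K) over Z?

H_0 = Z,  H_1 = Z^2,  H_2 = Z.

Order the vertices as v_0 < v_1 < v_2 < v_3 < v_4 < v_5 < v_6. Listing each simplex with vertices in this order, K has dimension 2 with simplices:

  0-simplices (7): [v_0], [v_1], [v_2], [v_3], [v_4], [v_5], [v_6]
  1-simplices (21): (21 of them)
  2-simplices (14): (14 of them)

Hence C_0 ≅ Z^7, C_1 ≅ Z^21, C_2 ≅ Z^14.

Boundary ∂_1: C_1 → C_0 maps an edge to its endpoints' difference, ∂[p,q] = q − p. For instance
  ∂[v_1,v_3] = [v_3] − [v_1].
This gives a 7×21 integer matrix of rank 6; reducing to Smith normal form yields diagonal entries (1,1,1,1,1,1).

∂_2: C_2 → C_1 sends each 2-simplex [p,q,r] to [q,r] − [p,r] + [p,q]. For instance
  ∂[v_2,v_3,v_5] = [v_3,v_5] − [v_2,v_5] + [v_2,v_3],
  ∂[v_1,v_4,v_5] = [v_4,v_5] − [v_1,v_5] + [v_1,v_4].
The 21×14 boundary matrix has rank 13 and Smith normal form diag(1,1,1,1,1,1,1,1,1,1,1,1,1).

From H_k ≅ ker(∂_k) / im(∂_{k+1}) we obtain:

  H_0: rank C_0 − rank ∂_1 = 7 − 6 = 1, and the invariant factors of ∂_1 are all 1, so H_0 = Z.
  H_1: rank ker ∂_1 − rank ∂_2 = (21 − 6) − 13 = 2, and the invariant factors of ∂_2 are all 1, so H_1 = Z^2.
  H_2: rank ker ∂_2 − rank ∂_3 = (14 − 13) − 0 = 1, and there is no ∂_3, so H_2 = Z.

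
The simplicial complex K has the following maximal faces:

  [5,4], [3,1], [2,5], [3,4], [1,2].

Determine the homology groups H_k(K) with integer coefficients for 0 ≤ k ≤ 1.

H_0 = Z,  H_1 = Z.

Order the vertices as 1 < 2 < 3 < 4 < 5. Listing each simplex with vertices in this order, K has dimension 1 with simplices:

  0-simplices (5): [1], [2], [3], [4], [5]
  1-simplices (5): [1,2], [1,3], [2,5], [3,4], [4,5]

Hence C_0 ≅ Z^5, C_1 ≅ Z^5.

The boundary map ∂_1: C_1 → C_0 maps an edge to its endpoints' difference, ∂[p,q] = q − p.
The resulting 5×5 matrix has rank 4, and its Smith normal form has invariant factors (1,1,1,1).

Computing H_k = (kernel of ∂_k) / (image of ∂_{k+1}):

  H_0: rank C_0 − rank ∂_1 = 5 − 4 = 1, and the invariant factors of ∂_1 are all 1, so H_0 = Z.
  H_1: rank ker ∂_1 − rank ∂_2 = (5 − 4) − 0 = 1, and there is no ∂_2, so H_1 = Z.

(K is a triangulation of the circle S^1.)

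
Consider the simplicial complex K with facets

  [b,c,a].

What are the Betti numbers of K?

Order the vertices as a < b < c. Listing each simplex with vertices in this order, K has dimension 2 with simplices:

  0-simplices (3): a, b, c
  1-simplices (3): ab, ac, bc
  2-simplices (1): abc

Hence C_0 ≅ Z^3, C_1 ≅ Z^3, C_2 ≅ Z^1.

Boundary ∂_1: C_1 → C_0 sends each edge [p,q] (with p < q) to q − p. For instance
  ∂bc = c − b.
The 3×3 boundary matrix has rank 2 and Smith normal form diag(1,1).

∂_2: C_2 → C_1 maps a triangle to the signed sum of its edges. For instance
  ∂abc = bc − ac + ab.
The resulting 3×1 matrix has rank 1, and its Smith normal form has invariant factors (1).

Computing H_k = (kernel of ∂_k) / (image of ∂_{k+1}):

  H_0: rank C_0 − rank ∂_1 = 3 − 2 = 1, and the invariant factors of ∂_1 are all 1, so H_0 ≅ Z.
  H_1: rank ker ∂_1 − rank ∂_2 = (3 − 2) − 1 = 0, and the invariant factors of ∂_2 are all 1, so H_1 ≅ 0.
  H_2: rank ker ∂_2 − rank ∂_3 = (1 − 1) − 0 = 0, and there is no ∂_3, so H_2 ≅ 0.

(K is a triangulation of the 2-simplex.)

Hence the Betti numbers are b_0 = 1, b_1 = 0, b_2 = 0.

b_0 = 1, b_1 = 0, b_2 = 0.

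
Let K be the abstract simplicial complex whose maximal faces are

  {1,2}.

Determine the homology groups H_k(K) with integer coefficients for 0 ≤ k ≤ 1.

Take the total order 1 < 2 on the vertex set. Then K (dimension 1) consists of the simplices:

  0-simplices (2): [1], [2]
  1-simplices (1): [1,2]

so the chain groups are C_0 ≅ Z^2, C_1 ≅ Z^1.

Boundary ∂_1: C_1 → C_0 maps an edge to its endpoints' difference, ∂[p,q] = q − p. For instance
  ∂[1,2] = [2] − [1].
As a 2×1 matrix over Z this has rank 1, with invariant factors (1).

Now H_k = ker ∂_k / im ∂_{k+1}, so:

  H_0: rank C_0 − rank ∂_1 = 2 − 1 = 1, and the invariant factors of ∂_1 are all 1, so H_0 = Z.
  H_1: rank ker ∂_1 − rank ∂_2 = (1 − 1) − 0 = 0, and there is no ∂_2, so H_1 = 0.

H_0 ≅ Z,  H_1 = 0.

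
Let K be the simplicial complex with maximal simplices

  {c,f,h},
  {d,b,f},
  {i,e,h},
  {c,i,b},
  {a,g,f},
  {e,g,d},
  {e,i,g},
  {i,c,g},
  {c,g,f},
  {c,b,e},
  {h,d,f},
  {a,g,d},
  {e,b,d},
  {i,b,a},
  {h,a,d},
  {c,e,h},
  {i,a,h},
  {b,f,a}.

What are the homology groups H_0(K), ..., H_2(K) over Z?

H_0 ≅ Z,  H_1 ≅ Z ⊕ Z/2Z,  H_2 = 0.

Order the vertices as a < b < c < d < e < f < g < h < i. Listing each simplex with vertices in this order, K has dimension 2 with simplices:

  0-simplices (9): a, b, c, d, e, f, g, h, i
  1-simplices (27): ab, ad, af, ag, ah, ai, bc, bd, be, bf, bi, ce, cf, cg, ch, ci, de, df, dg, dh, eg, eh, ei, fg, fh, gi, hi
  2-simplices (18): abf, abi, adg, adh, afg, ahi, bce, bci, bde, bdf, ceh, cfg, cfh, cgi, deg, dfh, egi, ehi

Hence C_0 ≅ Z^9, C_1 ≅ Z^27, C_2 ≅ Z^18.

The boundary map ∂_1: C_1 → C_0 maps an edge to its endpoints' difference, ∂[p,q] = q − p.
The resulting 9×27 matrix has rank 8, and its Smith normal form has invariant factors (1,1,1,1,1,1,1,1).

∂_2: C_2 → C_1 acts by ∂[p,q,r] = [q,r] − [p,r] + [p,q]. For instance
  ∂cfg = fg − cg + cf,
  ∂ceh = eh − ch + ce.
The 27×18 boundary matrix has rank 18 and Smith normal form diag(1,1,1,1,1,1,1,1,1,1,1,1,1,1,1,1,1,2).

From H_k ≅ ker(∂_k) / im(∂_{k+1}) we obtain:

  H_0: rank C_0 − rank ∂_1 = 9 − 8 = 1, and the invariant factors of ∂_1 are all 1, so H_0 = Z.
  H_1: rank ker ∂_1 − rank ∂_2 = (27 − 8) − 18 = 1, and ∂_2 has invariant factor 2 > 1, so H_1 = Z ⊕ Z/2Z.
  H_2: rank ker ∂_2 − rank ∂_3 = (18 − 18) − 0 = 0, and there is no ∂_3, so H_2 = 0.

As a check, the Euler characteristic is 9 − 27 + 18 = 0, which agrees with 1 − 1 + 0 = 0.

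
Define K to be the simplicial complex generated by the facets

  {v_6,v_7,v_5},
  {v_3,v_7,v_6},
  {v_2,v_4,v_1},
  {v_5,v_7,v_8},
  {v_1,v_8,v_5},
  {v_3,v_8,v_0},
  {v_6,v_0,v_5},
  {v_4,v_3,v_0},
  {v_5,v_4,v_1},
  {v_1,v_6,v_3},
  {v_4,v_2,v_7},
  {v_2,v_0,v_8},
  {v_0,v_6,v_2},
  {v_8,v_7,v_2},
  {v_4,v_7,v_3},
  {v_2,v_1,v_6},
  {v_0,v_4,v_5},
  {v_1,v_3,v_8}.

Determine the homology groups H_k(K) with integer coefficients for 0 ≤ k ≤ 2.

H_0 = Z,  H_1 = Z^2,  H_2 = Z.

Order the vertices as v_0 < v_1 < v_2 < v_3 < v_4 < v_5 < v_6 < v_7 < v_8. Listing each simplex with vertices in this order, K has dimension 2 with simplices:

  0-simplices (9): [v_0], [v_1], [v_2], [v_3], [v_4], [v_5], [v_6], [v_7], [v_8]
  1-simplices (27): (27 of them)
  2-simplices (18): (18 of them)

so the chain groups are C_0 ≅ Z^9, C_1 ≅ Z^27, C_2 ≅ Z^18.

Boundary ∂_1: C_1 → C_0 sends each edge [p,q] (with p < q) to q − p.
As a 9×27 matrix over Z this has rank 8, with invariant factors (1,1,1,1,1,1,1,1).

∂_2: C_2 → C_1 maps a triangle to the signed sum of its edges. For instance
  ∂[v_0,v_3,v_8] = [v_3,v_8] − [v_0,v_8] + [v_0,v_3],
  ∂[v_0,v_4,v_5] = [v_4,v_5] − [v_0,v_5] + [v_0,v_4].
This gives a 27×18 integer matrix of rank 17; reducing to Smith normal form yields diagonal entries (1,1,1,1,1,1,1,1,1,1,1,1,1,1,1,1,1).

From H_k ≅ ker(∂_k) / im(∂_{k+1}) we obtain:

  H_0: rank C_0 − rank ∂_1 = 9 − 8 = 1, and the invariant factors of ∂_1 are all 1, so H_0 = Z.
  H_1: rank ker ∂_1 − rank ∂_2 = (27 − 8) − 17 = 2, and the invariant factors of ∂_2 are all 1, so H_1 = Z^2.
  H_2: rank ker ∂_2 − rank ∂_3 = (18 − 17) − 0 = 1, and there is no ∂_3, so H_2 = Z.

As a check, the Euler characteristic is 9 − 27 + 18 = 0, which agrees with 1 − 2 + 1 = 0.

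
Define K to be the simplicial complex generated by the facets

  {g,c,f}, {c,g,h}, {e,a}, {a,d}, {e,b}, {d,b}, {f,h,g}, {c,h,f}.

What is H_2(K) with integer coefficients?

H_2 ≅ Z.

Order the vertices as a < b < c < d < e < f < g < h. Listing each simplex with vertices in this order, K has dimension 2 with simplices:

  0-simplices (8): a, b, c, d, e, f, g, h
  1-simplices (10): ad, ae, bd, be, cf, cg, ch, fg, fh, gh
  2-simplices (4): cfg, cfh, cgh, fgh

so the chain groups are C_0 ≅ Z^8, C_1 ≅ Z^10, C_2 ≅ Z^4.

The boundary map ∂_1: C_1 → C_0 maps an edge to its endpoints' difference, ∂[p,q] = q − p. For instance
  ∂ch = h − c.
The resulting 8×10 matrix has rank 6, and its Smith normal form has invariant factors (1,1,1,1,1,1).

Boundary ∂_2: C_2 → C_1 acts by ∂[p,q,r] = [q,r] − [p,r] + [p,q]. For instance
  ∂cfg = fg − cg + cf,
  ∂cfh = fh − ch + cf.
This gives a 10×4 integer matrix of rank 3; reducing to Smith normal form yields diagonal entries (1,1,1).

Reading off H_k = ker ∂_k / im ∂_{k+1}:

  H_2: rank ker ∂_2 − rank ∂_3 = (4 − 3) − 0 = 1, and there is no ∂_3, so H_2 ≅ Z.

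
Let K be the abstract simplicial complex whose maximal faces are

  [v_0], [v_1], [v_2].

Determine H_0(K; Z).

K has 3 vertices.
rank ∂_0 = 0, rank ∂_1 = 0 ⇒ b_0 = 3 − 0 − 0 = 3. So H_0 = Z^3.

H_0 = Z^3.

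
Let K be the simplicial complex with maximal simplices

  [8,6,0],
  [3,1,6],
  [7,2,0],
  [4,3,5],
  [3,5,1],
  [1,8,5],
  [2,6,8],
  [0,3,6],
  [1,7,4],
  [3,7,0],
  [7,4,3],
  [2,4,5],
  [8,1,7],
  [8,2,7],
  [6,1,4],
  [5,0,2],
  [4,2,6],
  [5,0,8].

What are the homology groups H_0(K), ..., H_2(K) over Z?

H_0 ≅ Z,  H_1 ≅ Z ⊕ Z/2Z,  H_2 = 0.

Order the vertices as 0 < 1 < 2 < 3 < 4 < 5 < 6 < 7 < 8. Listing each simplex with vertices in this order, K has dimension 2 with simplices:

  0-simplices (9): [0], [1], [2], [3], [4], [5], [6], [7], [8]
  1-simplices (27): (27 of them)
  2-simplices (18): [0,2,5], [0,2,7], [0,3,6], [0,3,7], [0,5,8], [0,6,8], [1,3,5], [1,3,6], [1,4,6], [1,4,7], [1,5,8], [1,7,8], [2,4,5], [2,4,6], [2,6,8], [2,7,8], [3,4,5], [3,4,7]

so the chain groups are C_0 ≅ Z^9, C_1 ≅ Z^27, C_2 ≅ Z^18.

Boundary ∂_1: C_1 → C_0 is given by ∂[p,q] = [q] − [p]. For instance
  ∂[1,4] = [4] − [1].
The resulting 9×27 matrix has rank 8, and its Smith normal form has invariant factors (1,1,1,1,1,1,1,1).

The boundary map ∂_2: C_2 → C_1 acts by ∂[p,q,r] = [q,r] − [p,r] + [p,q]. For instance
  ∂[0,2,5] = [2,5] − [0,5] + [0,2],
  ∂[2,6,8] = [6,8] − [2,8] + [2,6].
The resulting 27×18 matrix has rank 18, and its Smith normal form has invariant factors (1,1,1,1,1,1,1,1,1,1,1,1,1,1,1,1,1,2).

Computing H_k = (kernel of ∂_k) / (image of ∂_{k+1}):

  H_0: rank C_0 − rank ∂_1 = 9 − 8 = 1, and the invariant factors of ∂_1 are all 1, so H_0 ≅ Z.
  H_1: rank ker ∂_1 − rank ∂_2 = (27 − 8) − 18 = 1, and ∂_2 has invariant factor 2 > 1, so H_1 ≅ Z ⊕ Z/2Z.
  H_2: rank ker ∂_2 − rank ∂_3 = (18 − 18) − 0 = 0, and there is no ∂_3, so H_2 ≅ 0.

As a check, the Euler characteristic is 9 − 27 + 18 = 0, which agrees with 1 − 1 + 0 = 0.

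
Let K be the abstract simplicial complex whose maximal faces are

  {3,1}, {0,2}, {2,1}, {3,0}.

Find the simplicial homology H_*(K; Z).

H_0 = Z,  H_1 = Z.

K has 4 vertices, 4 edges.
rank ∂_0 = 0, rank ∂_1 = 3 ⇒ b_0 = 4 − 0 − 3 = 1; all invariant factors of ∂_1 are 1 so no torsion. So H_0 ≅ Z.
rank ∂_1 = 3, rank ∂_2 = 0 ⇒ b_1 = 4 − 3 − 0 = 1. So H_1 ≅ Z.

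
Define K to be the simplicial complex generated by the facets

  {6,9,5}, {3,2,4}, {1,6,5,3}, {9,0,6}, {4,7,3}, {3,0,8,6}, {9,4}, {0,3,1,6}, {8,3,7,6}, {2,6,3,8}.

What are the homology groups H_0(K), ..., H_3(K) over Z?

H_0 ≅ Z,  H_1 ≅ Z,  H_2 = 0,  H_3 = 0.

Order the vertices as 0 < 1 < 2 < 3 < 4 < 5 < 6 < 7 < 8 < 9. Listing each simplex with vertices in this order, K has dimension 3 with simplices:

  0-simplices (10): [0], [1], [2], [3], [4], [5], [6], [7], [8], [9]
  1-simplices (25): (25 of them)
  2-simplices (20): (20 of them)
  3-simplices (5): [0,1,3,6], [0,3,6,8], [1,3,5,6], [2,3,6,8], [3,6,7,8]

Hence C_0 ≅ Z^10, C_1 ≅ Z^25, C_2 ≅ Z^20, C_3 ≅ Z^5.

The boundary map ∂_1: C_1 → C_0 maps an edge to its endpoints' difference, ∂[p,q] = q − p.
As a 10×25 matrix over Z this has rank 9, with invariant factors (1,1,1,1,1,1,1,1,1).

∂_2: C_2 → C_1 acts by ∂[p,q,r] = [q,r] − [p,r] + [p,q]. For instance
  ∂[2,3,6] = [3,6] − [2,6] + [2,3],
  ∂[0,1,6] = [1,6] − [0,6] + [0,1].
The resulting 25×20 matrix has rank 15, and its Smith normal form has invariant factors (1,1,1,1,1,1,1,1,1,1,1,1,1,1,1).

∂_3: C_3 → C_2 sends each 3-simplex σ to the alternating sum Σ_i (−1)^i (σ with its i-th vertex removed). For instance
  ∂[0,1,3,6] = [1,3,6] − [0,3,6] + [0,1,6] − [0,1,3],
  ∂[0,3,6,8] = [3,6,8] − [0,6,8] + [0,3,8] − [0,3,6].
This gives a 20×5 integer matrix of rank 5; reducing to Smith normal form yields diagonal entries (1,1,1,1,1).

Reading off H_k = ker ∂_k / im ∂_{k+1}:

  H_0: rank C_0 − rank ∂_1 = 10 − 9 = 1, and the invariant factors of ∂_1 are all 1, so H_0 = Z.
  H_1: rank ker ∂_1 − rank ∂_2 = (25 − 9) − 15 = 1, and the invariant factors of ∂_2 are all 1, so H_1 = Z.
  H_2: rank ker ∂_2 − rank ∂_3 = (20 − 15) − 5 = 0, and the invariant factors of ∂_3 are all 1, so H_2 = 0.
  H_3: rank ker ∂_3 − rank ∂_4 = (5 − 5) − 0 = 0, and there is no ∂_4, so H_3 = 0.

As a check, the Euler characteristic is 10 − 25 + 20 − 5 = 0, which agrees with 1 − 1 + 0 − 0 = 0.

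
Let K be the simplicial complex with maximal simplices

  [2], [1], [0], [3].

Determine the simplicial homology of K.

H_0 = Z^4.

Fix the vertex order 0 < 1 < 2 < 3 and write every simplex with vertices in increasing order. Then dim K = 0 and the simplices of K are:

  0-simplices (4): [0], [1], [2], [3]

giving chain groups C_0 ≅ Z^4.

Reading off H_k = ker ∂_k / im ∂_{k+1}:

  H_0: rank C_0 − rank ∂_1 = 4 − 0 = 4, and there is no ∂_1, so H_0 ≅ Z^4.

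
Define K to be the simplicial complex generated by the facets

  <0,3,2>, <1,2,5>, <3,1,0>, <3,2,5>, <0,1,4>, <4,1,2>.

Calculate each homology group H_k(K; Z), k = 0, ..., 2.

Take the total order 0 < 1 < 2 < 3 < 4 < 5 on the vertex set. Then K (dimension 2) consists of the simplices:

  0-simplices (6): [0], [1], [2], [3], [4], [5]
  1-simplices (12): [0,1], [0,2], [0,3], [0,4], [1,2], [1,3], [1,4], [1,5], [2,3], [2,4], [2,5], [3,5]
  2-simplices (6): [0,1,3], [0,1,4], [0,2,3], [1,2,4], [1,2,5], [2,3,5]

giving chain groups C_0 ≅ Z^6, C_1 ≅ Z^12, C_2 ≅ Z^6.

Boundary ∂_1: C_1 → C_0 sends each edge [p,q] (with p < q) to q − p.
The resulting 6×12 matrix has rank 5, and its Smith normal form has invariant factors (1,1,1,1,1).

Boundary ∂_2: C_2 → C_1 acts by ∂[p,q,r] = [q,r] − [p,r] + [p,q]. For instance
  ∂[0,2,3] = [2,3] − [0,3] + [0,2],
  ∂[1,2,5] = [2,5] − [1,5] + [1,2].
This gives a 12×6 integer matrix of rank 6; reducing to Smith normal form yields diagonal entries (1,1,1,1,1,1).

From H_k ≅ ker(∂_k) / im(∂_{k+1}) we obtain:

  H_0: rank C_0 − rank ∂_1 = 6 − 5 = 1, and the invariant factors of ∂_1 are all 1, so H_0 ≅ Z.
  H_1: rank ker ∂_1 − rank ∂_2 = (12 − 5) − 6 = 1, and the invariant factors of ∂_2 are all 1, so H_1 ≅ Z.
  H_2: rank ker ∂_2 − rank ∂_3 = (6 − 6) − 0 = 0, and there is no ∂_3, so H_2 ≅ 0.

As a check, the Euler characteristic is 6 − 12 + 6 = 0, which agrees with 1 − 1 + 0 = 0.
(K is a triangulation of the cylinder S^1 x I.)

H_0 ≅ Z,  H_1 ≅ Z,  H_2 = 0.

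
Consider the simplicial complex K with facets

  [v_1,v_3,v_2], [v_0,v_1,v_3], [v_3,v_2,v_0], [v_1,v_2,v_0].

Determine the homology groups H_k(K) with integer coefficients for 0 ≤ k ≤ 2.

Take the total order v_0 < v_1 < v_2 < v_3 on the vertex set. Then K (dimension 2) consists of the simplices:

  0-simplices (4): [v_0], [v_1], [v_2], [v_3]
  1-simplices (6): [v_0,v_1], [v_0,v_2], [v_0,v_3], [v_1,v_2], [v_1,v_3], [v_2,v_3]
  2-simplices (4): [v_0,v_1,v_2], [v_0,v_1,v_3], [v_0,v_2,v_3], [v_1,v_2,v_3]

so the chain groups are C_0 ≅ Z^4, C_1 ≅ Z^6, C_2 ≅ Z^4.

∂_1: C_1 → C_0 maps an edge to its endpoints' difference, ∂[p,q] = q − p.
The 4×6 boundary matrix has rank 3 and Smith normal form diag(1,1,1).

The boundary map ∂_2: C_2 → C_1 acts by ∂[p,q,r] = [q,r] − [p,r] + [p,q]. For instance
  ∂[v_0,v_1,v_3] = [v_1,v_3] − [v_0,v_3] + [v_0,v_1],
  ∂[v_0,v_1,v_2] = [v_1,v_2] − [v_0,v_2] + [v_0,v_1].
As a 6×4 matrix over Z this has rank 3, with invariant factors (1,1,1).

Computing H_k = (kernel of ∂_k) / (image of ∂_{k+1}):

  H_0: rank C_0 − rank ∂_1 = 4 − 3 = 1, and the invariant factors of ∂_1 are all 1, so H_0 ≅ Z.
  H_1: rank ker ∂_1 − rank ∂_2 = (6 − 3) − 3 = 0, and the invariant factors of ∂_2 are all 1, so H_1 ≅ 0.
  H_2: rank ker ∂_2 − rank ∂_3 = (4 − 3) − 0 = 1, and there is no ∂_3, so H_2 ≅ Z.

H_0 = Z,  H_1 = 0,  H_2 = Z.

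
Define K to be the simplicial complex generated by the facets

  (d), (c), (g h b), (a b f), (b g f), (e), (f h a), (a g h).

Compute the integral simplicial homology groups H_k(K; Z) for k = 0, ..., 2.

K has 8 vertices, 10 edges, 5 triangles.
rank ∂_0 = 0, rank ∂_1 = 4 ⇒ b_0 = 8 − 0 − 4 = 4; all invariant factors of ∂_1 are 1 so no torsion. So H_0 ≅ Z^4.
rank ∂_1 = 4, rank ∂_2 = 5 ⇒ b_1 = 10 − 4 − 5 = 1; all invariant factors of ∂_2 are 1 so no torsion. So H_1 ≅ Z.
rank ∂_2 = 5, rank ∂_3 = 0 ⇒ b_2 = 5 − 5 − 0 = 0. So H_2 ≅ 0.

H_0 ≅ Z^4,  H_1 ≅ Z,  H_2 = 0.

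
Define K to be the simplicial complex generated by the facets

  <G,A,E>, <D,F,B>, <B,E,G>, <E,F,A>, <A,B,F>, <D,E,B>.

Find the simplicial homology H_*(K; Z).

Fix the vertex order A < B < D < E < F < G and write every simplex with vertices in increasing order. Then dim K = 2 and the simplices of K are:

  0-simplices (6): A, B, D, E, F, G
  1-simplices (12): AB, AE, AF, AG, BD, BE, BF, BG, DE, DF, EF, EG
  2-simplices (6): ABF, AEF, AEG, BDE, BDF, BEG

giving chain groups C_0 ≅ Z^6, C_1 ≅ Z^12, C_2 ≅ Z^6.

∂_1: C_1 → C_0 sends each edge [p,q] (with p < q) to q − p. For instance
  ∂AB = B − A.
The resulting 6×12 matrix has rank 5, and its Smith normal form has invariant factors (1,1,1,1,1).

The boundary map ∂_2: C_2 → C_1 maps a triangle to the signed sum of its edges. For instance
  ∂BDE = DE − BE + BD,
  ∂BEG = EG − BG + BE.
This gives a 12×6 integer matrix of rank 6; reducing to Smith normal form yields diagonal entries (1,1,1,1,1,1).

From H_k ≅ ker(∂_k) / im(∂_{k+1}) we obtain:

  H_0: rank C_0 − rank ∂_1 = 6 − 5 = 1, and the invariant factors of ∂_1 are all 1, so H_0 ≅ Z.
  H_1: rank ker ∂_1 − rank ∂_2 = (12 − 5) − 6 = 1, and the invariant factors of ∂_2 are all 1, so H_1 ≅ Z.
  H_2: rank ker ∂_2 − rank ∂_3 = (6 − 6) − 0 = 0, and there is no ∂_3, so H_2 ≅ 0.

As a check, the Euler characteristic is 6 − 12 + 6 = 0, which agrees with 1 − 1 + 0 = 0.
(K is a triangulation of the cylinder S^1 x I.)

H_0 ≅ Z,  H_1 ≅ Z,  H_2 = 0.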